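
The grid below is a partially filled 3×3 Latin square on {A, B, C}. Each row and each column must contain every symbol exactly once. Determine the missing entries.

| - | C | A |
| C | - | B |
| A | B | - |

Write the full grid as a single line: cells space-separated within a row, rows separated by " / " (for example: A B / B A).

B C A / C A B / A B C

At row 1, column 1: row 1 has {A,C}; column 1 has {A,C}; that leaves B.
At row 2, column 2: row 2 has {B,C}; column 2 has {B,C}; that leaves A.
At row 3, column 3: row 3 has {A,B}; column 3 has {A,B}; that leaves C.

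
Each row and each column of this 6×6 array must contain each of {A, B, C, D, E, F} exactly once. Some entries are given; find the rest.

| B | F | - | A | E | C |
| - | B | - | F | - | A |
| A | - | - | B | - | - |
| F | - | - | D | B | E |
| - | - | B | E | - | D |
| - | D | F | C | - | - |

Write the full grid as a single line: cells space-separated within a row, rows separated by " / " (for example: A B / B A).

Cell (r1,c3): row 1 has {A,B,C,E,F}; column 3 has {B,F} → D.
Cell (r3,c6): row 3 has {A,B}; column 6 has {A,C,D,E} → F.
Cell (r5,c1): row 5 has {B,D,E}; column 1 has {A,B,F} → C.
Cell (r5,c2): row 5 has {B,C,D,E}; column 2 has {B,D,F} → A.
Cell (r5,c5): row 5 has {A,B,C,D,E}; column 5 has {B,E} → F.
Cell (r6,c1): row 6 has {C,D,F}; column 1 has {A,B,C,F} → E.
Cell (r6,c5): row 6 has {C,D,E,F}; column 5 has {B,E,F} → A.
Cell (r6,c6): row 6 has {A,C,D,E,F}; column 6 has {A,C,D,E,F} → B.
Cell (r2,c1): row 2 has {A,B,F}; column 1 has {A,B,C,E,F} → D.
Cell (r2,c5): row 2 has {A,B,D,F}; column 5 has {A,B,E,F} → C.
Cell (r3,c5): row 3 has {A,B,F}; column 5 has {A,B,C,E,F} → D.
Cell (r4,c2): row 4 has {B,D,E,F}; column 2 has {A,B,D,F} → C.
Cell (r4,c3): row 4 has {B,C,D,E,F}; column 3 has {B,D,F} → A.
Cell (r2,c3): row 2 has {A,B,C,D,F}; column 3 has {A,B,D,F} → E.
Cell (r3,c2): row 3 has {A,B,D,F}; column 2 has {A,B,C,D,F} → E.
Cell (r3,c3): row 3 has {A,B,D,E,F}; column 3 has {A,B,D,E,F} → C.

B F D A E C / D B E F C A / A E C B D F / F C A D B E / C A B E F D / E D F C A B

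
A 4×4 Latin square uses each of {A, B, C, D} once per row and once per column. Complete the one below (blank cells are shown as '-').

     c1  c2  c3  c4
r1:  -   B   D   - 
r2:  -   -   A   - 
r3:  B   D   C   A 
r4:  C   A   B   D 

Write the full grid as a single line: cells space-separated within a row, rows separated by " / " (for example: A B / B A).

row 1 has {B,D}; column 1 has {B,C} — only A is left for (r1,c1).
row 1 has {A,B,D}; column 4 has {A,D} — only C is left for (r1,c4).
row 2 has {A}; column 1 has {A,B,C} — only D is left for (r2,c1).
row 2 has {A,D}; column 2 has {A,B,D} — only C is left for (r2,c2).
row 2 has {A,C,D}; column 4 has {A,C,D} — only B is left for (r2,c4).

A B D C / D C A B / B D C A / C A B D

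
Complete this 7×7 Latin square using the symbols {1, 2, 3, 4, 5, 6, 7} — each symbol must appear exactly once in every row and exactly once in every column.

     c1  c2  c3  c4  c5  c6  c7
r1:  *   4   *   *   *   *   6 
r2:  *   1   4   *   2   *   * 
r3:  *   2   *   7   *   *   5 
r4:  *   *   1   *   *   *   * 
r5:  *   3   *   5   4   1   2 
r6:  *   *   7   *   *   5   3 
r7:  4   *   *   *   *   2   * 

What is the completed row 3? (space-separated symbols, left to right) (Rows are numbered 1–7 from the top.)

(r2,c7) = 7
(r4,c7) = 4
(r5,c3) = 6
(r6,c2) = 6
(r6,c5) = 1
(r7,c7) = 1
(r3,c3) = 3
(r3,c5) = 6
(r3,c6) = 4
(r5,c1) = 7
(r6,c1) = 2
(r6,c4) = 4
(r7,c3) = 5
(r1,c3) = 2
(r3,c1) = 1

1 2 3 7 6 4 5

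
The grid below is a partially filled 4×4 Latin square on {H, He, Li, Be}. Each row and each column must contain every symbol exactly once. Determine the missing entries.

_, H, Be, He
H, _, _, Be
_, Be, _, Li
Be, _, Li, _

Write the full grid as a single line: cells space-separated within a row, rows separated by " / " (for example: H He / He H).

Li H Be He / H Li He Be / He Be H Li / Be He Li H

(r1,c1): row 1 has {H,He,Be}; column 1 has {H,Be}, so it must be Li.
(r2,c3): row 2 has {H,Be}; column 3 has {Li,Be}, so it must be He.
(r3,c1): row 3 has {Li,Be}; column 1 has {H,Li,Be}, so it must be He.
(r3,c3): row 3 has {He,Li,Be}; column 3 has {He,Li,Be}, so it must be H.
(r4,c2): row 4 has {Li,Be}; column 2 has {H,Be}, so it must be He.
(r4,c4): row 4 has {He,Li,Be}; column 4 has {He,Li,Be}, so it must be H.
(r2,c2): row 2 has {H,He,Be}; column 2 has {H,He,Be}, so it must be Li.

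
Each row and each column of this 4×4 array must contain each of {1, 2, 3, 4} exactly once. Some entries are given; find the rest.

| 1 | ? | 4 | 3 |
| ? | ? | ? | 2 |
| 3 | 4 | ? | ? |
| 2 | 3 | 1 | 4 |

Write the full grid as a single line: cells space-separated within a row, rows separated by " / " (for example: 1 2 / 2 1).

1 2 4 3 / 4 1 3 2 / 3 4 2 1 / 2 3 1 4

row 1 has {1,3,4}; column 2 has {3,4} — only 2 is left for (r1,c2).
row 2 has {2}; column 1 has {1,2,3} — only 4 is left for (r2,c1).
row 2 has {2,4}; column 2 has {2,3,4} — only 1 is left for (r2,c2).
row 2 has {1,2,4}; column 3 has {1,4} — only 3 is left for (r2,c3).
row 3 has {3,4}; column 3 has {1,3,4} — only 2 is left for (r3,c3).
row 3 has {2,3,4}; column 4 has {2,3,4} — only 1 is left for (r3,c4).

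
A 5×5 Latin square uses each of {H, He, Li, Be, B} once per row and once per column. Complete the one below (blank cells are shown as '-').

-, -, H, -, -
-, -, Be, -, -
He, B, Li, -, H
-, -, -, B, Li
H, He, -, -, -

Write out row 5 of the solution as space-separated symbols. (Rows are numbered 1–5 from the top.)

(r3,c4) = Be
(r4,c1) = Be
(r4,c2) = H
(r4,c3) = He
(r5,c3) = B
(r5,c4) = Li
(r5,c5) = Be

H He B Li Be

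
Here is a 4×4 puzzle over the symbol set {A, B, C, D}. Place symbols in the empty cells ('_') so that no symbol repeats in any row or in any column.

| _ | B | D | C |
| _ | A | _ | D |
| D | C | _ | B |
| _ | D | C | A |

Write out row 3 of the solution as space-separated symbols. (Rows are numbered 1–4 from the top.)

D C A B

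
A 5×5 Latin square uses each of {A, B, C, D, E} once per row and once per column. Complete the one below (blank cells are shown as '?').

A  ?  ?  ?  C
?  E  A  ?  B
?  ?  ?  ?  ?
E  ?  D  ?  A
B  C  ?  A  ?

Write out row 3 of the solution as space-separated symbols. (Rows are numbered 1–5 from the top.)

(r4,c2) = B
(r4,c4) = C
(r5,c3) = E
(r5,c5) = D
(r1,c2) = D
(r1,c3) = B
(r1,c4) = E
(r2,c4) = D
(r3,c2) = A
(r3,c3) = C
(r3,c4) = B
(r3,c5) = E
(r2,c1) = C
(r3,c1) = D

D A C B E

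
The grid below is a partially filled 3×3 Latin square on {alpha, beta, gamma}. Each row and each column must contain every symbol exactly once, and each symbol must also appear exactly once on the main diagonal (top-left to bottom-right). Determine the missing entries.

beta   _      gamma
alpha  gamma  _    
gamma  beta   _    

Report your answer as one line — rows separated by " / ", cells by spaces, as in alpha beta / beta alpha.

At row 1, column 2: row 1 has {beta,gamma}; column 2 has {beta,gamma}; that leaves alpha.
At row 2, column 3: row 2 has {alpha,gamma}; column 3 has {gamma}; that leaves beta.
At row 3, column 3: row 3 has {beta,gamma}; column 3 has {beta,gamma}; the diagonal has {beta,gamma}; that leaves alpha.

beta alpha gamma / alpha gamma beta / gamma beta alpha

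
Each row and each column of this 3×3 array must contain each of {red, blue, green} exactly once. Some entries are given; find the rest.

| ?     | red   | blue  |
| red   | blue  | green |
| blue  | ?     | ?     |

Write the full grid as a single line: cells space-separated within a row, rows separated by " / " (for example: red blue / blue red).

(r1,c1) = green
(r3,c2) = green
(r3,c3) = red

green red blue / red blue green / blue green red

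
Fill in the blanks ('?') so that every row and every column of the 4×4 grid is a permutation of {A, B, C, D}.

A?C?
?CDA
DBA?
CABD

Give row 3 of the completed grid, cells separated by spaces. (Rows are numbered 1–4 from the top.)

D B A C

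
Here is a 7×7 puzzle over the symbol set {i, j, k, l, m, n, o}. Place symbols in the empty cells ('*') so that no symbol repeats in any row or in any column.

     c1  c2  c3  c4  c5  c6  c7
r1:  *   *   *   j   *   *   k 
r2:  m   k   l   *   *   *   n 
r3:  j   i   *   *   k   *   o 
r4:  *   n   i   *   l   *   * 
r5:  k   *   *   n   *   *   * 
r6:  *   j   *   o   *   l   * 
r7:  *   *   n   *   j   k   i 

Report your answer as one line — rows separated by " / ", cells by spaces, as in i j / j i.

n l o j m i k / m k l i o j n / j i m l k n o / o n i k l m j / k m j n i o l / i j k o n l m / l o n m j k i

(r2,c4) = i
(r2,c5) = o
(r2,c6) = j
(r3,c3) = m
(r3,c4) = l
(r3,c6) = n
(r4,c1) = o
(r4,c6) = m
(r4,c7) = j
(r6,c3) = k
(r6,c7) = m
(r7,c1) = l
(r7,c4) = m
(r1,c3) = o
(r1,c6) = i
(r4,c4) = k
(r5,c3) = j
(r5,c6) = o
(r5,c7) = l
(r7,c2) = o
(r1,c1) = n
(r1,c5) = m
(r5,c2) = m
(r5,c5) = i
(r6,c1) = i
(r6,c5) = n
(r1,c2) = l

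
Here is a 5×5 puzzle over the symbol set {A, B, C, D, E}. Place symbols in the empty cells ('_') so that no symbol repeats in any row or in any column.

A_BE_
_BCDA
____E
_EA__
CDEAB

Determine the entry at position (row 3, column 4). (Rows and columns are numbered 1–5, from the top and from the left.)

C

(r1,c2) = C
(r1,c5) = D
(r2,c1) = E
(r3,c2) = A
(r3,c3) = D
(r4,c5) = C
(r3,c1) = B
(r3,c4) = C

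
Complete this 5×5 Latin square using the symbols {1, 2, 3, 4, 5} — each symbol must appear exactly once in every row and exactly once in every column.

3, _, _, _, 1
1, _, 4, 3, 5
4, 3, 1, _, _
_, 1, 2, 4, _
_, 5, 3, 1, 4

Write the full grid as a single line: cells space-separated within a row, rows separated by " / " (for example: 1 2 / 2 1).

3 4 5 2 1 / 1 2 4 3 5 / 4 3 1 5 2 / 5 1 2 4 3 / 2 5 3 1 4

At row 1, column 3: row 1 has {1,3}; column 3 has {1,2,3,4}; that leaves 5.
At row 1, column 4: row 1 has {1,3,5}; column 4 has {1,3,4}; that leaves 2.
At row 2, column 2: row 2 has {1,3,4,5}; column 2 has {1,3,5}; that leaves 2.
At row 3, column 4: row 3 has {1,3,4}; column 4 has {1,2,3,4}; that leaves 5.
At row 3, column 5: row 3 has {1,3,4,5}; column 5 has {1,4,5}; that leaves 2.
At row 4, column 1: row 4 has {1,2,4}; column 1 has {1,3,4}; that leaves 5.
At row 4, column 5: row 4 has {1,2,4,5}; column 5 has {1,2,4,5}; that leaves 3.
At row 5, column 1: row 5 has {1,3,4,5}; column 1 has {1,3,4,5}; that leaves 2.
At row 1, column 2: row 1 has {1,2,3,5}; column 2 has {1,2,3,5}; that leaves 4.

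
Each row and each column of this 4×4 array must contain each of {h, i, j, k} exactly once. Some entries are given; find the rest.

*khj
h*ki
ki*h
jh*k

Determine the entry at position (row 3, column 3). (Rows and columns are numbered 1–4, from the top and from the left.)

j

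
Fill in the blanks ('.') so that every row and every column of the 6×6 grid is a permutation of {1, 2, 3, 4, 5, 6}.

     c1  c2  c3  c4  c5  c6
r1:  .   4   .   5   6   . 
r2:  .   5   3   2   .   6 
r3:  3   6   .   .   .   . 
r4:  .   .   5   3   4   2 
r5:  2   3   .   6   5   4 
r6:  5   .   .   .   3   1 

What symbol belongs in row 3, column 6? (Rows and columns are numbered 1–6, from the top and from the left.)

5

Cell (r1,c1): row 1 has {4,5,6}; column 1 has {2,3,5} → 1.
Cell (r1,c3): row 1 has {1,4,5,6}; column 3 has {3,5} → 2.
Cell (r1,c6): row 1 has {1,2,4,5,6}; column 6 has {1,2,4,6} → 3.
Cell (r2,c1): row 2 has {2,3,5,6}; column 1 has {1,2,3,5} → 4.
Cell (r2,c5): row 2 has {2,3,4,5,6}; column 5 has {3,4,5,6} → 1.
Cell (r3,c5): row 3 has {3,6}; column 5 has {1,3,4,5,6} → 2.
Cell (r3,c6): row 3 has {2,3,6}; column 6 has {1,2,3,4,6} → 5.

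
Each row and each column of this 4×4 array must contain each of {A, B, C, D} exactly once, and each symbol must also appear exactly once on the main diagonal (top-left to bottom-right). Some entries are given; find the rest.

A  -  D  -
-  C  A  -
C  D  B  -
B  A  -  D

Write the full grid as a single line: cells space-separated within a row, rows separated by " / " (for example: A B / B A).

A B D C / D C A B / C D B A / B A C D

(r1,c2): row 1 has {A,D}; column 2 has {A,C,D}, so it must be B.
(r1,c4): row 1 has {A,B,D}; column 4 has {D}, so it must be C.
(r2,c1): row 2 has {A,C}; column 1 has {A,B,C}, so it must be D.
(r2,c4): row 2 has {A,C,D}; column 4 has {C,D}, so it must be B.
(r3,c4): row 3 has {B,C,D}; column 4 has {B,C,D}, so it must be A.
(r4,c3): row 4 has {A,B,D}; column 3 has {A,B,D}, so it must be C.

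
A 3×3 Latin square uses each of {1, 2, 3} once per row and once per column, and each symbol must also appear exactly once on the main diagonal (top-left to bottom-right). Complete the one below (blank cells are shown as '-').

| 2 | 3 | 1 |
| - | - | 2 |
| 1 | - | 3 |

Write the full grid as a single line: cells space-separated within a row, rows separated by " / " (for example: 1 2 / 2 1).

2 3 1 / 3 1 2 / 1 2 3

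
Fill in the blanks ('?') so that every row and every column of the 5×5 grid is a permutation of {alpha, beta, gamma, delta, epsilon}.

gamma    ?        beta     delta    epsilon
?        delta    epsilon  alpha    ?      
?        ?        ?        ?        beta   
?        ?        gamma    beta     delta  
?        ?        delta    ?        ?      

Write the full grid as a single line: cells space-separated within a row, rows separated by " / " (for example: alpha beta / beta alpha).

gamma alpha beta delta epsilon / beta delta epsilon alpha gamma / delta gamma alpha epsilon beta / alpha epsilon gamma beta delta / epsilon beta delta gamma alpha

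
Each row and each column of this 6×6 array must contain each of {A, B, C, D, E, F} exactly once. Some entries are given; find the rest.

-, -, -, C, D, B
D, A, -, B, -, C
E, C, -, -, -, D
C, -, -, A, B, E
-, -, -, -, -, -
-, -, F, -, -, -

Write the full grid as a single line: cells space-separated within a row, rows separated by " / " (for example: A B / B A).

F E A C D B / D A E B F C / E C B F A D / C F D A B E / A B C D E F / B D F E C A

Cell (r2,c3): row 2 has {A,B,C,D}; column 3 has {F} → E.
Cell (r2,c5): row 2 has {A,B,C,D,E}; column 5 has {B,D} → F.
Cell (r3,c4): row 3 has {C,D,E}; column 4 has {A,B,C} → F.
Cell (r3,c5): row 3 has {C,D,E,F}; column 5 has {B,D,F} → A.
Cell (r4,c3): row 4 has {A,B,C,E}; column 3 has {E,F} → D.
Cell (r6,c6): row 6 has {F}; column 6 has {B,C,D,E} → A.
Cell (r1,c3): row 1 has {B,C,D}; column 3 has {D,E,F} → A.
Cell (r3,c3): row 3 has {A,C,D,E,F}; column 3 has {A,D,E,F} → B.
Cell (r4,c2): row 4 has {A,B,C,D,E}; column 2 has {A,C} → F.
Cell (r5,c3): row 5 is empty so far; column 3 has {A,B,D,E,F} → C.
Cell (r5,c5): row 5 has {C}; column 5 has {A,B,D,F} → E.
Cell (r5,c6): row 5 has {C,E}; column 6 has {A,B,C,D,E} → F.
Cell (r6,c1): row 6 has {A,F}; column 1 has {C,D,E} → B.
Cell (r6,c5): row 6 has {A,B,F}; column 5 has {A,B,D,E,F} → C.
Cell (r1,c1): row 1 has {A,B,C,D}; column 1 has {B,C,D,E} → F.
Cell (r1,c2): row 1 has {A,B,C,D,F}; column 2 has {A,C,F} → E.
Cell (r5,c1): row 5 has {C,E,F}; column 1 has {B,C,D,E,F} → A.
Cell (r5,c4): row 5 has {A,C,E,F}; column 4 has {A,B,C,F} → D.
Cell (r6,c2): row 6 has {A,B,C,F}; column 2 has {A,C,E,F} → D.
Cell (r6,c4): row 6 has {A,B,C,D,F}; column 4 has {A,B,C,D,F} → E.
Cell (r5,c2): row 5 has {A,C,D,E,F}; column 2 has {A,C,D,E,F} → B.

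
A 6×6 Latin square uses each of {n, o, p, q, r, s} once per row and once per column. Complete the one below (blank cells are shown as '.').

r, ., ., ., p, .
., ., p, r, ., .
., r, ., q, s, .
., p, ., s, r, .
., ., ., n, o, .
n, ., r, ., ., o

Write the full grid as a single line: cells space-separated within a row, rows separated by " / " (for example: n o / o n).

(r1,c4) = o
(r6,c4) = p
(r6,c5) = q
(r2,c5) = n
(r6,c2) = s
(r5,c2) = q
(r5,c3) = s
(r1,c2) = n
(r1,c3) = q
(r1,c6) = s
(r2,c2) = o
(r2,c6) = q
(r4,c6) = n
(r5,c1) = p
(r5,c6) = r
(r2,c1) = s
(r3,c1) = o
(r3,c3) = n
(r3,c6) = p
(r4,c1) = q
(r4,c3) = o

r n q o p s / s o p r n q / o r n q s p / q p o s r n / p q s n o r / n s r p q o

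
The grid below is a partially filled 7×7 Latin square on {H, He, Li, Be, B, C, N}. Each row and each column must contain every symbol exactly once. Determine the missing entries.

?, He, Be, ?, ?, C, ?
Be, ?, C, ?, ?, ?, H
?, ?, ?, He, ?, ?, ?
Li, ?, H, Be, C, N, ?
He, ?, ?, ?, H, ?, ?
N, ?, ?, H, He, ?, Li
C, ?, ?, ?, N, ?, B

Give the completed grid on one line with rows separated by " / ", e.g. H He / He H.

Cell (r1,c7): row 1 has {He,Be,C}; column 7 has {H,Li,B} → N.
Cell (r4,c2): row 4 has {H,Li,Be,C,N}; column 2 has {He} → B.
Cell (r4,c7): row 4 has {H,Li,Be,B,C,N}; column 7 has {H,Li,B,N} → He.
Cell (r6,c3): row 6 has {H,He,Li,N}; column 3 has {H,Be,C} → B.
Cell (r6,c6): row 6 has {H,He,Li,B,N}; column 6 has {C,N} → Be.
Cell (r7,c4): row 7 has {B,C,N}; column 4 has {H,He,Be} → Li.
Cell (r1,c4): row 1 has {He,Be,C,N}; column 4 has {H,He,Li,Be} → B.
Cell (r1,c5): row 1 has {He,Be,B,C,N}; column 5 has {H,He,C,N} → Li.
Cell (r2,c4): row 2 has {H,Be,C}; column 4 has {H,He,Li,Be,B} → N.
Cell (r2,c5): row 2 has {H,Be,C,N}; column 5 has {H,He,Li,C,N} → B.
Cell (r3,c5): row 3 has {He}; column 5 has {H,He,Li,B,C,N} → Be.
Cell (r3,c7): row 3 has {He,Be}; column 7 has {H,He,Li,B,N} → C.
Cell (r5,c4): row 5 has {H,He}; column 4 has {H,He,Li,Be,B,N} → C.
Cell (r5,c7): row 5 has {H,He,C}; column 7 has {H,He,Li,B,C,N} → Be.
Cell (r6,c2): row 6 has {H,He,Li,Be,B,N}; column 2 has {He,B} → C.
Cell (r7,c3): row 7 has {Li,B,C,N}; column 3 has {H,Be,B,C} → He.
Cell (r7,c6): row 7 has {He,Li,B,C,N}; column 6 has {Be,C,N} → H.
Cell (r1,c1): row 1 has {He,Li,Be,B,C,N}; column 1 has {He,Li,Be,C,N} → H.
Cell (r2,c2): row 2 has {H,Be,B,C,N}; column 2 has {He,B,C} → Li.
Cell (r2,c6): row 2 has {H,Li,Be,B,C,N}; column 6 has {H,Be,C,N} → He.
Cell (r3,c1): row 3 has {He,Be,C}; column 1 has {H,He,Li,Be,C,N} → B.
Cell (r3,c6): row 3 has {He,Be,B,C}; column 6 has {H,He,Be,C,N} → Li.
Cell (r5,c2): row 5 has {H,He,Be,C}; column 2 has {He,Li,B,C} → N.
Cell (r5,c3): row 5 has {H,He,Be,C,N}; column 3 has {H,He,Be,B,C} → Li.
Cell (r5,c6): row 5 has {H,He,Li,Be,C,N}; column 6 has {H,He,Li,Be,C,N} → B.
Cell (r7,c2): row 7 has {H,He,Li,B,C,N}; column 2 has {He,Li,B,C,N} → Be.
Cell (r3,c2): row 3 has {He,Li,Be,B,C}; column 2 has {He,Li,Be,B,C,N} → H.
Cell (r3,c3): row 3 has {H,He,Li,Be,B,C}; column 3 has {H,He,Li,Be,B,C} → N.

H He Be B Li C N / Be Li C N B He H / B H N He Be Li C / Li B H Be C N He / He N Li C H B Be / N C B H He Be Li / C Be He Li N H B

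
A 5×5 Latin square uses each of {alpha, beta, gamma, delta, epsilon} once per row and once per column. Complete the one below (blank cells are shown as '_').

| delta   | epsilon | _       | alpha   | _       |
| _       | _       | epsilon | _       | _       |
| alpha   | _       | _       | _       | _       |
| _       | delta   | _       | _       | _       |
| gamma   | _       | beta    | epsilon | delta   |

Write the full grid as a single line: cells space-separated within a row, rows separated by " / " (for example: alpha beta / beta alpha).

delta epsilon gamma alpha beta / beta gamma epsilon delta alpha / alpha beta delta gamma epsilon / epsilon delta alpha beta gamma / gamma alpha beta epsilon delta

(r1,c3) = gamma
(r1,c5) = beta
(r2,c1) = beta
(r3,c3) = delta
(r4,c1) = epsilon
(r4,c3) = alpha
(r4,c5) = gamma
(r5,c2) = alpha
(r2,c2) = gamma
(r2,c4) = delta
(r2,c5) = alpha
(r3,c2) = beta
(r3,c4) = gamma
(r3,c5) = epsilon
(r4,c4) = beta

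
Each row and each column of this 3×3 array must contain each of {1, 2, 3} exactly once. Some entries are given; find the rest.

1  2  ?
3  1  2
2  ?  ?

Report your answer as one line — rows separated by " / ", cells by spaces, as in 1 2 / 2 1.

1 2 3 / 3 1 2 / 2 3 1

At row 1, column 3: row 1 has {1,2}; column 3 has {2}; that leaves 3.
At row 3, column 2: row 3 has {2}; column 2 has {1,2}; that leaves 3.
At row 3, column 3: row 3 has {2,3}; column 3 has {2,3}; that leaves 1.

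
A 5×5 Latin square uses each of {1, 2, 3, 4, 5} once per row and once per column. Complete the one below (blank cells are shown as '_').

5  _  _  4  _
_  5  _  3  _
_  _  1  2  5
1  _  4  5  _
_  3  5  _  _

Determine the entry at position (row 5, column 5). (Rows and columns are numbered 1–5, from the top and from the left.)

At row 2, column 3: row 2 has {3,5}; column 3 has {1,4,5}; that leaves 2.
At row 3, column 2: row 3 has {1,2,5}; column 2 has {3,5}; that leaves 4.
At row 4, column 2: row 4 has {1,4,5}; column 2 has {3,4,5}; that leaves 2.
At row 4, column 5: row 4 has {1,2,4,5}; column 5 has {5}; that leaves 3.
At row 5, column 4: row 5 has {3,5}; column 4 has {2,3,4,5}; that leaves 1.
At row 1, column 2: row 1 has {4,5}; column 2 has {2,3,4,5}; that leaves 1.
At row 1, column 3: row 1 has {1,4,5}; column 3 has {1,2,4,5}; that leaves 3.
At row 1, column 5: row 1 has {1,3,4,5}; column 5 has {3,5}; that leaves 2.
At row 2, column 1: row 2 has {2,3,5}; column 1 has {1,5}; that leaves 4.
At row 2, column 5: row 2 has {2,3,4,5}; column 5 has {2,3,5}; that leaves 1.
At row 3, column 1: row 3 has {1,2,4,5}; column 1 has {1,4,5}; that leaves 3.
At row 5, column 1: row 5 has {1,3,5}; column 1 has {1,3,4,5}; that leaves 2.
At row 5, column 5: row 5 has {1,2,3,5}; column 5 has {1,2,3,5}; that leaves 4.

4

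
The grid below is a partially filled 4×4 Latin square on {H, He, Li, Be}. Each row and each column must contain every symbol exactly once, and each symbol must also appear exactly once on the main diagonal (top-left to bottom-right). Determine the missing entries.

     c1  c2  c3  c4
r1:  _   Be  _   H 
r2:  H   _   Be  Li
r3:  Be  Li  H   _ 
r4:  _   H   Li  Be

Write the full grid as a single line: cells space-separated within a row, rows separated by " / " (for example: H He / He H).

Li Be He H / H He Be Li / Be Li H He / He H Li Be

Cell (r1,c3): row 1 has {H,Be}; column 3 has {H,Li,Be} → He.
Cell (r2,c2): row 2 has {H,Li,Be}; column 2 has {H,Li,Be}; the diagonal has {H,Be} → He.
Cell (r3,c4): row 3 has {H,Li,Be}; column 4 has {H,Li,Be} → He.
Cell (r4,c1): row 4 has {H,Li,Be}; column 1 has {H,Be} → He.
Cell (r1,c1): row 1 has {H,He,Be}; column 1 has {H,He,Be}; the diagonal has {H,He,Be} → Li.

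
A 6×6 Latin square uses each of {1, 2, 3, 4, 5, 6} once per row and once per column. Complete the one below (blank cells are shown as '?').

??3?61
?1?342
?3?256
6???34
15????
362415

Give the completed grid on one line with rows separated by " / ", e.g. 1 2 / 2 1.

2 4 3 5 6 1 / 5 1 6 3 4 2 / 4 3 1 2 5 6 / 6 2 5 1 3 4 / 1 5 4 6 2 3 / 3 6 2 4 1 5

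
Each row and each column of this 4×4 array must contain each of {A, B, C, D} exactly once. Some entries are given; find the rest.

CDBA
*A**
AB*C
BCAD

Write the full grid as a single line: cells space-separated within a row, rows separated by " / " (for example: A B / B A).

C D B A / D A C B / A B D C / B C A D

(r2,c1) = D
(r2,c3) = C
(r2,c4) = B
(r3,c3) = D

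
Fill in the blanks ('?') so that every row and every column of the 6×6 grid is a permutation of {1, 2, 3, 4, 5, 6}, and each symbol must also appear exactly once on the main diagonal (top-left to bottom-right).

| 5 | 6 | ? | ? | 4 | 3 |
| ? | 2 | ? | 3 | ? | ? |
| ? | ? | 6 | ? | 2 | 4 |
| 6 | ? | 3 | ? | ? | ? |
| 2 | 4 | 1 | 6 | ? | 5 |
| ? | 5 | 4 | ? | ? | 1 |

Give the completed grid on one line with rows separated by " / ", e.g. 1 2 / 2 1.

5 6 2 1 4 3 / 4 2 5 3 1 6 / 1 3 6 5 2 4 / 6 1 3 4 5 2 / 2 4 1 6 3 5 / 3 5 4 2 6 1

(r1,c3): row 1 has {3,4,5,6}; column 3 has {1,3,4,6}, so it must be 2.
(r1,c4): row 1 has {2,3,4,5,6}; column 4 has {3,6}, so it must be 1.
(r2,c3): row 2 has {2,3}; column 3 has {1,2,3,4,6}, so it must be 5.
(r2,c6): row 2 has {2,3,5}; column 6 has {1,3,4,5}, so it must be 6.
(r3,c4): row 3 has {2,4,6}; column 4 has {1,3,6}, so it must be 5.
(r4,c2): row 4 has {3,6}; column 2 has {2,4,5,6}, so it must be 1.
(r4,c4): row 4 has {1,3,6}; column 4 has {1,3,5,6}; the diagonal has {1,2,5,6}, so it must be 4.
(r4,c5): row 4 has {1,3,4,6}; column 5 has {2,4}, so it must be 5.
(r4,c6): row 4 has {1,3,4,5,6}; column 6 has {1,3,4,5,6}, so it must be 2.
(r5,c5): row 5 has {1,2,4,5,6}; column 5 has {2,4,5}; the diagonal has {1,2,4,5,6}, so it must be 3.
(r6,c1): row 6 has {1,4,5}; column 1 has {2,5,6}, so it must be 3.
(r6,c4): row 6 has {1,3,4,5}; column 4 has {1,3,4,5,6}, so it must be 2.
(r6,c5): row 6 has {1,2,3,4,5}; column 5 has {2,3,4,5}, so it must be 6.
(r2,c5): row 2 has {2,3,5,6}; column 5 has {2,3,4,5,6}, so it must be 1.
(r3,c1): row 3 has {2,4,5,6}; column 1 has {2,3,5,6}, so it must be 1.
(r3,c2): row 3 has {1,2,4,5,6}; column 2 has {1,2,4,5,6}, so it must be 3.
(r2,c1): row 2 has {1,2,3,5,6}; column 1 has {1,2,3,5,6}, so it must be 4.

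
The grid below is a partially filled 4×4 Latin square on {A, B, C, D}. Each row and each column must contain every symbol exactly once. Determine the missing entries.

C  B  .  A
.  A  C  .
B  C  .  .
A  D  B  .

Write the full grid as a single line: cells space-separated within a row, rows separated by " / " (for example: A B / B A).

row 1 has {A,B,C}; column 3 has {B,C} — only D is left for (r1,c3).
row 2 has {A,C}; column 1 has {A,B,C} — only D is left for (r2,c1).
row 2 has {A,C,D}; column 4 has {A} — only B is left for (r2,c4).
row 3 has {B,C}; column 3 has {B,C,D} — only A is left for (r3,c3).
row 3 has {A,B,C}; column 4 has {A,B} — only D is left for (r3,c4).
row 4 has {A,B,D}; column 4 has {A,B,D} — only C is left for (r4,c4).

C B D A / D A C B / B C A D / A D B C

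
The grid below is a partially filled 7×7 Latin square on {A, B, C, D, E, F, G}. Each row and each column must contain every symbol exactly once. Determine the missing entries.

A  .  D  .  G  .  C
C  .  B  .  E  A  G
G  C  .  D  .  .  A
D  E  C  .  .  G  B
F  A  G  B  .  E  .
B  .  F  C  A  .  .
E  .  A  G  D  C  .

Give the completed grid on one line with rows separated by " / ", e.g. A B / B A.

A F D E G B C / C D B F E A G / G C E D B F A / D E C A F G B / F A G B C E D / B G F C A D E / E B A G D C F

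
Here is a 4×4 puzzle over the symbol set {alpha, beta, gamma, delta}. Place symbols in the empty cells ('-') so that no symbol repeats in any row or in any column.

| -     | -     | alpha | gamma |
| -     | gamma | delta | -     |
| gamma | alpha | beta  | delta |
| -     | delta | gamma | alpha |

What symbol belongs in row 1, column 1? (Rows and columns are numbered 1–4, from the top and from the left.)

delta

At row 1, column 2: row 1 has {alpha,gamma}; column 2 has {alpha,gamma,delta}; that leaves beta.
At row 2, column 4: row 2 has {gamma,delta}; column 4 has {alpha,gamma,delta}; that leaves beta.
At row 4, column 1: row 4 has {alpha,gamma,delta}; column 1 has {gamma}; that leaves beta.
At row 1, column 1: row 1 has {alpha,beta,gamma}; column 1 has {beta,gamma}; that leaves delta.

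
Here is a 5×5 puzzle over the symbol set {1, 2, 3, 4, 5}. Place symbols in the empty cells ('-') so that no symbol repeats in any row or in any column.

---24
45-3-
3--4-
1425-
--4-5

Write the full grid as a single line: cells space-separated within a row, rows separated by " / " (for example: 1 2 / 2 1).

(r1,c1) = 5
(r2,c3) = 1
(r2,c5) = 2
(r3,c3) = 5
(r3,c5) = 1
(r4,c5) = 3
(r5,c1) = 2
(r5,c4) = 1
(r1,c3) = 3
(r3,c2) = 2
(r5,c2) = 3
(r1,c2) = 1

5 1 3 2 4 / 4 5 1 3 2 / 3 2 5 4 1 / 1 4 2 5 3 / 2 3 4 1 5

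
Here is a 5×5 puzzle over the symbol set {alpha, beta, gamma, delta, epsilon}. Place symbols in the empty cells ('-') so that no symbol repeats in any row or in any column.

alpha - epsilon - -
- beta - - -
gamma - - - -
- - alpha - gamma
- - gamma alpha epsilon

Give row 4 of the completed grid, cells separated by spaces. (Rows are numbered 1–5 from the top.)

delta epsilon alpha beta gamma

row 2 has {beta}; column 3 has {alpha,gamma,epsilon} — only delta is left for (r2,c3).
row 2 has {beta,delta}; column 5 has {gamma,epsilon} — only alpha is left for (r2,c5).
row 3 has {gamma}; column 3 has {alpha,gamma,delta,epsilon} — only beta is left for (r3,c3).
row 3 has {beta,gamma}; column 5 has {alpha,gamma,epsilon} — only delta is left for (r3,c5).
row 5 has {alpha,gamma,epsilon}; column 2 has {beta} — only delta is left for (r5,c2).
row 1 has {alpha,epsilon}; column 2 has {beta,delta} — only gamma is left for (r1,c2).
row 1 has {alpha,gamma,epsilon}; column 5 has {alpha,gamma,delta,epsilon} — only beta is left for (r1,c5).
row 2 has {alpha,beta,delta}; column 1 has {alpha,gamma} — only epsilon is left for (r2,c1).
row 2 has {alpha,beta,delta,epsilon}; column 4 has {alpha} — only gamma is left for (r2,c4).
row 3 has {beta,gamma,delta}; column 4 has {alpha,gamma} — only epsilon is left for (r3,c4).
row 4 has {alpha,gamma}; column 2 has {beta,gamma,delta} — only epsilon is left for (r4,c2).
row 5 has {alpha,gamma,delta,epsilon}; column 1 has {alpha,gamma,epsilon} — only beta is left for (r5,c1).
row 1 has {alpha,beta,gamma,epsilon}; column 4 has {alpha,gamma,epsilon} — only delta is left for (r1,c4).
row 3 has {beta,gamma,delta,epsilon}; column 2 has {beta,gamma,delta,epsilon} — only alpha is left for (r3,c2).
row 4 has {alpha,gamma,epsilon}; column 1 has {alpha,beta,gamma,epsilon} — only delta is left for (r4,c1).
row 4 has {alpha,gamma,delta,epsilon}; column 4 has {alpha,gamma,delta,epsilon} — only beta is left for (r4,c4).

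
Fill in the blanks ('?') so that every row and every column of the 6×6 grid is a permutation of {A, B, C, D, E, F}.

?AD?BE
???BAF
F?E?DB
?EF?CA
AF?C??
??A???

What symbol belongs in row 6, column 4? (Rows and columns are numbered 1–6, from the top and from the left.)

E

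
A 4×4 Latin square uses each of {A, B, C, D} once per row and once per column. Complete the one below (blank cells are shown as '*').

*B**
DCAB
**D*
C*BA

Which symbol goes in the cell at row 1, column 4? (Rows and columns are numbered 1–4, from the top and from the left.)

D

(r1,c1) = A
(r1,c3) = C
(r1,c4) = D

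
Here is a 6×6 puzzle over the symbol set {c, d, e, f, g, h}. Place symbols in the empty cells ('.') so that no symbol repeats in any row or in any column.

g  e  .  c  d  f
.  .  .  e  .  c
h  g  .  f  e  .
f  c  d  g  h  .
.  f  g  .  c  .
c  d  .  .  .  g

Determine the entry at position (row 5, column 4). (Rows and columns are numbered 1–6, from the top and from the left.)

d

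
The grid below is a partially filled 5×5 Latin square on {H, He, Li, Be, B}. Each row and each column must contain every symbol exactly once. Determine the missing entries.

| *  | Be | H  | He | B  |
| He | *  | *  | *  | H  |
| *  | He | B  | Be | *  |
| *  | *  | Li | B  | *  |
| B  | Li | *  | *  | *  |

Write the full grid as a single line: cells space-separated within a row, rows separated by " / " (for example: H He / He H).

Li Be H He B / He B Be Li H / H He B Be Li / Be H Li B He / B Li He H Be

(r1,c1) = Li
(r2,c2) = B
(r2,c3) = Be
(r2,c4) = Li
(r3,c1) = H
(r3,c5) = Li
(r4,c1) = Be
(r4,c2) = H
(r4,c5) = He
(r5,c3) = He
(r5,c4) = H
(r5,c5) = Be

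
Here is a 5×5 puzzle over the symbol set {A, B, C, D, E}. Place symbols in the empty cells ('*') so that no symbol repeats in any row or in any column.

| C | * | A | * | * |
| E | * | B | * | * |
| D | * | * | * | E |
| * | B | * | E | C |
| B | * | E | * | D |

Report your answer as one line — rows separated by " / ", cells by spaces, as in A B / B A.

At row 1, column 5: row 1 has {A,C}; column 5 has {C,D,E}; that leaves B.
At row 2, column 5: row 2 has {B,E}; column 5 has {B,C,D,E}; that leaves A.
At row 3, column 3: row 3 has {D,E}; column 3 has {A,B,E}; that leaves C.
At row 4, column 1: row 4 has {B,C,E}; column 1 has {B,C,D,E}; that leaves A.
At row 4, column 3: row 4 has {A,B,C,E}; column 3 has {A,B,C,E}; that leaves D.
At row 1, column 4: row 1 has {A,B,C}; column 4 has {E}; that leaves D.
At row 2, column 4: row 2 has {A,B,E}; column 4 has {D,E}; that leaves C.
At row 3, column 2: row 3 has {C,D,E}; column 2 has {B}; that leaves A.
At row 3, column 4: row 3 has {A,C,D,E}; column 4 has {C,D,E}; that leaves B.
At row 5, column 2: row 5 has {B,D,E}; column 2 has {A,B}; that leaves C.
At row 5, column 4: row 5 has {B,C,D,E}; column 4 has {B,C,D,E}; that leaves A.
At row 1, column 2: row 1 has {A,B,C,D}; column 2 has {A,B,C}; that leaves E.
At row 2, column 2: row 2 has {A,B,C,E}; column 2 has {A,B,C,E}; that leaves D.

C E A D B / E D B C A / D A C B E / A B D E C / B C E A D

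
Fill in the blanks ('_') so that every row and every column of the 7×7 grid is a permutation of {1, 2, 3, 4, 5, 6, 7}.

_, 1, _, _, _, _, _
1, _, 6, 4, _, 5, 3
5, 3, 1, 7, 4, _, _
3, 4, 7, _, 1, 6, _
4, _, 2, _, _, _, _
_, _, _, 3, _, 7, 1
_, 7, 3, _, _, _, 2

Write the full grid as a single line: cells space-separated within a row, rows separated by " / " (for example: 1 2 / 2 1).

(r2,c2) = 2
(r2,c5) = 7
(r3,c6) = 2
(r3,c7) = 6
(r4,c7) = 5
(r5,c7) = 7
(r7,c1) = 6
(r7,c5) = 5
(r1,c7) = 4
(r4,c4) = 2
(r6,c1) = 2
(r6,c5) = 6
(r7,c4) = 1
(r7,c6) = 4
(r1,c1) = 7
(r1,c3) = 5
(r1,c4) = 6
(r1,c6) = 3
(r5,c4) = 5
(r5,c5) = 3
(r5,c6) = 1
(r6,c2) = 5
(r6,c3) = 4
(r1,c5) = 2
(r5,c2) = 6

7 1 5 6 2 3 4 / 1 2 6 4 7 5 3 / 5 3 1 7 4 2 6 / 3 4 7 2 1 6 5 / 4 6 2 5 3 1 7 / 2 5 4 3 6 7 1 / 6 7 3 1 5 4 2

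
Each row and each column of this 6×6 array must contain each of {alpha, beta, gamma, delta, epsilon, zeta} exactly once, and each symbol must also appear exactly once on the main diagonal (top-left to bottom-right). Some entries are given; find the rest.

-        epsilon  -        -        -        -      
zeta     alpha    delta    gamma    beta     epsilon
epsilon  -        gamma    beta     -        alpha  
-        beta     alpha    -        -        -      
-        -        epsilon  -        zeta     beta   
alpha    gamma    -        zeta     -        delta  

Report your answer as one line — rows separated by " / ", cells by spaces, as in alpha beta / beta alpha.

beta epsilon zeta delta alpha gamma / zeta alpha delta gamma beta epsilon / epsilon zeta gamma beta delta alpha / delta beta alpha epsilon gamma zeta / gamma delta epsilon alpha zeta beta / alpha gamma beta zeta epsilon delta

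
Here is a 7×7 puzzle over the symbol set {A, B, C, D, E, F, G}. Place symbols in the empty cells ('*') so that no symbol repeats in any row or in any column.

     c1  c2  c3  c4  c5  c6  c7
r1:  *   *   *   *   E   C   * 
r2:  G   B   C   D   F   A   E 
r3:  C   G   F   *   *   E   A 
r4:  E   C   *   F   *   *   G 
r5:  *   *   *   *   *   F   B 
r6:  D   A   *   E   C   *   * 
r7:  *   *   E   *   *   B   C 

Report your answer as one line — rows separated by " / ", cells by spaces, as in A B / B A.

B F G A E C D / G B C D F A E / C G F B D E A / E C A F B D G / A E D C G F B / D A B E C G F / F D E G A B C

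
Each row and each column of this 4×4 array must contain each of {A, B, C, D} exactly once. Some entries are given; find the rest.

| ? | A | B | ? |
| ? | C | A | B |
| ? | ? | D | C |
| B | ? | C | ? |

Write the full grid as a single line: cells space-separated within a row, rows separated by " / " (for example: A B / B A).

C A B D / D C A B / A B D C / B D C A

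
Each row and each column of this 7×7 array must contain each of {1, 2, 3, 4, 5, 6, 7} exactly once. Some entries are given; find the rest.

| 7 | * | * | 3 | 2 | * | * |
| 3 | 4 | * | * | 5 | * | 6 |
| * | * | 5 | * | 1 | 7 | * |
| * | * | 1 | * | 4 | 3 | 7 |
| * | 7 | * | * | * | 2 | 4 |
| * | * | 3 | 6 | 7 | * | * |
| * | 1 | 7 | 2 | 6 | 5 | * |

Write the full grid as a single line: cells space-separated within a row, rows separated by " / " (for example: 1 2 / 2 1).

7 5 4 3 2 6 1 / 3 4 2 7 5 1 6 / 6 3 5 4 1 7 2 / 2 6 1 5 4 3 7 / 5 7 6 1 3 2 4 / 1 2 3 6 7 4 5 / 4 1 7 2 6 5 3

(r2,c3) = 2
(r2,c6) = 1
(r3,c4) = 4
(r4,c4) = 5
(r5,c3) = 6
(r5,c4) = 1
(r5,c5) = 3
(r6,c6) = 4
(r7,c1) = 4
(r7,c7) = 3
(r1,c3) = 4
(r1,c6) = 6
(r2,c4) = 7
(r3,c7) = 2
(r5,c1) = 5
(r1,c2) = 5
(r1,c7) = 1
(r3,c1) = 6
(r3,c2) = 3
(r4,c1) = 2
(r4,c2) = 6
(r6,c1) = 1
(r6,c2) = 2
(r6,c7) = 5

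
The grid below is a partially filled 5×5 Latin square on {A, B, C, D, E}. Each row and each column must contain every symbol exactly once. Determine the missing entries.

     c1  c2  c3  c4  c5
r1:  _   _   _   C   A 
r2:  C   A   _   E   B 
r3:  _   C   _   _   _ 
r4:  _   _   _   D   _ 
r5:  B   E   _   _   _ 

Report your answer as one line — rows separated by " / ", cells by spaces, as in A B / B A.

E D B C A / C A D E B / D C A B E / A B E D C / B E C A D

row 2 has {A,B,C,E}; column 3 is empty so far — only D is left for (r2,c3).
row 4 has {D}; column 2 has {A,C,E} — only B is left for (r4,c2).
row 5 has {B,E}; column 4 has {C,D,E} — only A is left for (r5,c4).
row 1 has {A,C}; column 2 has {A,B,C,E} — only D is left for (r1,c2).
row 3 has {C}; column 4 has {A,C,D,E} — only B is left for (r3,c4).
row 5 has {A,B,E}; column 3 has {D} — only C is left for (r5,c3).
row 5 has {A,B,C,E}; column 5 has {A,B} — only D is left for (r5,c5).
row 1 has {A,C,D}; column 1 has {B,C} — only E is left for (r1,c1).
row 1 has {A,C,D,E}; column 3 has {C,D} — only B is left for (r1,c3).
row 3 has {B,C}; column 5 has {A,B,D} — only E is left for (r3,c5).
row 4 has {B,D}; column 1 has {B,C,E} — only A is left for (r4,c1).
row 4 has {A,B,D}; column 3 has {B,C,D} — only E is left for (r4,c3).
row 4 has {A,B,D,E}; column 5 has {A,B,D,E} — only C is left for (r4,c5).
row 3 has {B,C,E}; column 1 has {A,B,C,E} — only D is left for (r3,c1).
row 3 has {B,C,D,E}; column 3 has {B,C,D,E} — only A is left for (r3,c3).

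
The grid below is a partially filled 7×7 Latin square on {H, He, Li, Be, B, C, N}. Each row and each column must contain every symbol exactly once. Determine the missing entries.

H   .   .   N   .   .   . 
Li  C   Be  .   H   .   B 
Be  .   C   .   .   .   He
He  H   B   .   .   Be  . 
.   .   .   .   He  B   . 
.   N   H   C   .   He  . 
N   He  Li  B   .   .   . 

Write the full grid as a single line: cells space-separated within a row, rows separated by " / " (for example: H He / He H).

H Be He N B C Li / Li C Be He H N B / Be B C H N Li He / He H B Li C Be N / C Li N Be He B H / B N H C Li He Be / N He Li B Be H C

At row 1, column 3: row 1 has {H,N}; column 3 has {H,Li,Be,B,C}; that leaves He.
At row 2, column 4: row 2 has {H,Li,Be,B,C}; column 4 has {B,C,N}; that leaves He.
At row 2, column 6: row 2 has {H,He,Li,Be,B,C}; column 6 has {He,Be,B}; that leaves N.
At row 4, column 4: row 4 has {H,He,Be,B}; column 4 has {He,B,C,N}; that leaves Li.
At row 5, column 1: row 5 has {He,B}; column 1 has {H,He,Li,Be,N}; that leaves C.
At row 5, column 3: row 5 has {He,B,C}; column 3 has {H,He,Li,Be,B,C}; that leaves N.
At row 6, column 1: row 6 has {H,He,C,N}; column 1 has {H,He,Li,Be,C,N}; that leaves B.
At row 3, column 4: row 3 has {He,Be,C}; column 4 has {He,Li,B,C,N}; that leaves H.
At row 3, column 6: row 3 has {H,He,Be,C}; column 6 has {He,Be,B,N}; that leaves Li.
At row 5, column 4: row 5 has {He,B,C,N}; column 4 has {H,He,Li,B,C,N}; that leaves Be.
At row 1, column 6: row 1 has {H,He,N}; column 6 has {He,Li,Be,B,N}; that leaves C.
At row 3, column 2: row 3 has {H,He,Li,Be,C}; column 2 has {H,He,C,N}; that leaves B.
At row 3, column 5: row 3 has {H,He,Li,Be,B,C}; column 5 has {H,He}; that leaves N.
At row 4, column 5: row 4 has {H,He,Li,Be,B}; column 5 has {H,He,N}; that leaves C.
At row 4, column 7: row 4 has {H,He,Li,Be,B,C}; column 7 has {He,B}; that leaves N.
At row 5, column 2: row 5 has {He,Be,B,C,N}; column 2 has {H,He,B,C,N}; that leaves Li.
At row 5, column 7: row 5 has {He,Li,Be,B,C,N}; column 7 has {He,B,N}; that leaves H.
At row 7, column 5: row 7 has {He,Li,B,N}; column 5 has {H,He,C,N}; that leaves Be.
At row 7, column 6: row 7 has {He,Li,Be,B,N}; column 6 has {He,Li,Be,B,C,N}; that leaves H.
At row 7, column 7: row 7 has {H,He,Li,Be,B,N}; column 7 has {H,He,B,N}; that leaves C.
At row 1, column 2: row 1 has {H,He,C,N}; column 2 has {H,He,Li,B,C,N}; that leaves Be.
At row 1, column 7: row 1 has {H,He,Be,C,N}; column 7 has {H,He,B,C,N}; that leaves Li.
At row 6, column 5: row 6 has {H,He,B,C,N}; column 5 has {H,He,Be,C,N}; that leaves Li.
At row 6, column 7: row 6 has {H,He,Li,B,C,N}; column 7 has {H,He,Li,B,C,N}; that leaves Be.
At row 1, column 5: row 1 has {H,He,Li,Be,C,N}; column 5 has {H,He,Li,Be,C,N}; that leaves B.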